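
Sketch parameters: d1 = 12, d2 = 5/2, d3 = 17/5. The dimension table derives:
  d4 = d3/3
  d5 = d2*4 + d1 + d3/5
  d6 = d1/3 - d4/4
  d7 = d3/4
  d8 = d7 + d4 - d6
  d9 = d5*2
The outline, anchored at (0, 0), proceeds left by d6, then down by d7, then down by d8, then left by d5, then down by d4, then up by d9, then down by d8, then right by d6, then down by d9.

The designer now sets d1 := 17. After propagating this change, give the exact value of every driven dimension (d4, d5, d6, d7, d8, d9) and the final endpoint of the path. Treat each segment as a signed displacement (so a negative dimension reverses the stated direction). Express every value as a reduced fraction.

Apply edit: d1 := 17
  d4 = d3/3 = 17/15
  d5 = d2*4 + d1 + d3/5 = 692/25
  d6 = d1/3 - d4/4 = 323/60
  d7 = d3/4 = 17/20
  d8 = d7 + d4 - d6 = -17/5
  d9 = d5*2 = 1384/25
Walk from origin (0, 0):
  seg 1: left by d6 = 323/60 → (-323/60, 0)
  seg 2: down by d7 = 17/20 → (-323/60, -17/20)
  seg 3: down by d8 = -17/5 → (-323/60, 51/20)
  seg 4: left by d5 = 692/25 → (-9919/300, 51/20)
  seg 5: down by d4 = 17/15 → (-9919/300, 17/12)
  seg 6: up by d9 = 1384/25 → (-9919/300, 17033/300)
  seg 7: down by d8 = -17/5 → (-9919/300, 18053/300)
  seg 8: right by d6 = 323/60 → (-692/25, 18053/300)
  seg 9: down by d9 = 1384/25 → (-692/25, 289/60)

d4 = 17/15
d5 = 692/25
d6 = 323/60
d7 = 17/20
d8 = -17/5
d9 = 1384/25
endpoint = (-692/25, 289/60)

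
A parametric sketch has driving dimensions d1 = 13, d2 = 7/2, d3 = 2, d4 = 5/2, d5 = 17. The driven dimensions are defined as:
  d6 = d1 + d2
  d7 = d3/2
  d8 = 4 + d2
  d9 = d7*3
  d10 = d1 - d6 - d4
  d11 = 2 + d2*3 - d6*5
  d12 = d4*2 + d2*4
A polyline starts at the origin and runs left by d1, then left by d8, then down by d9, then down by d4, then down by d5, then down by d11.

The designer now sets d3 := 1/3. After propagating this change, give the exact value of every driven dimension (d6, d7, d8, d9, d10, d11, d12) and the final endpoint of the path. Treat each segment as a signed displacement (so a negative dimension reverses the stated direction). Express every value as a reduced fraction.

Apply edit: d3 := 1/3
  d6 = d1 + d2 = 33/2
  d7 = d3/2 = 1/6
  d8 = 4 + d2 = 15/2
  d9 = d7*3 = 1/2
  d10 = d1 - d6 - d4 = -6
  d11 = 2 + d2*3 - d6*5 = -70
  d12 = d4*2 + d2*4 = 19
Walk from origin (0, 0):
  seg 1: left by d1 = 13 → (-13, 0)
  seg 2: left by d8 = 15/2 → (-41/2, 0)
  seg 3: down by d9 = 1/2 → (-41/2, -1/2)
  seg 4: down by d4 = 5/2 → (-41/2, -3)
  seg 5: down by d5 = 17 → (-41/2, -20)
  seg 6: down by d11 = -70 → (-41/2, 50)

d6 = 33/2
d7 = 1/6
d8 = 15/2
d9 = 1/2
d10 = -6
d11 = -70
d12 = 19
endpoint = (-41/2, 50)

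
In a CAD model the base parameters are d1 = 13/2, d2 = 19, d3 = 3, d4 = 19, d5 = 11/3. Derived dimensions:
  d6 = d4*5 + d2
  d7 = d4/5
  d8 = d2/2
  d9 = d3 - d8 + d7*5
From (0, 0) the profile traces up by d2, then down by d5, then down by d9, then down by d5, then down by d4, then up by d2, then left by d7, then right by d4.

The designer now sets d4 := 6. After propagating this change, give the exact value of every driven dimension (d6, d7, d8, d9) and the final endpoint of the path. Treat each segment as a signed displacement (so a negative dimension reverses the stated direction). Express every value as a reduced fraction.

Apply edit: d4 := 6
  d6 = d4*5 + d2 = 49
  d7 = d4/5 = 6/5
  d8 = d2/2 = 19/2
  d9 = d3 - d8 + d7*5 = -1/2
Walk from origin (0, 0):
  seg 1: up by d2 = 19 → (0, 19)
  seg 2: down by d5 = 11/3 → (0, 46/3)
  seg 3: down by d9 = -1/2 → (0, 95/6)
  seg 4: down by d5 = 11/3 → (0, 73/6)
  seg 5: down by d4 = 6 → (0, 37/6)
  seg 6: up by d2 = 19 → (0, 151/6)
  seg 7: left by d7 = 6/5 → (-6/5, 151/6)
  seg 8: right by d4 = 6 → (24/5, 151/6)

d6 = 49
d7 = 6/5
d8 = 19/2
d9 = -1/2
endpoint = (24/5, 151/6)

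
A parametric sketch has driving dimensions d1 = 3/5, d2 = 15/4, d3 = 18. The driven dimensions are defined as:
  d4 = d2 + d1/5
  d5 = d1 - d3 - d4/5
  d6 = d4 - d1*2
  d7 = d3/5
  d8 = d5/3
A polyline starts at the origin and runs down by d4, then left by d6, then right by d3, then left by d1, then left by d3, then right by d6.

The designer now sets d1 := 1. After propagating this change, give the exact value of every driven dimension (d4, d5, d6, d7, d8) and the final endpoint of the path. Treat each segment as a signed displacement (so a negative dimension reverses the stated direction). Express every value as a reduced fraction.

d4 = 79/20
d5 = -1779/100
d6 = 39/20
d7 = 18/5
d8 = -593/100
endpoint = (-1, -79/20)

Apply edit: d1 := 1
  d4 = d2 + d1/5 = 79/20
  d5 = d1 - d3 - d4/5 = -1779/100
  d6 = d4 - d1*2 = 39/20
  d7 = d3/5 = 18/5
  d8 = d5/3 = -593/100
Walk from origin (0, 0):
  seg 1: down by d4 = 79/20 → (0, -79/20)
  seg 2: left by d6 = 39/20 → (-39/20, -79/20)
  seg 3: right by d3 = 18 → (321/20, -79/20)
  seg 4: left by d1 = 1 → (301/20, -79/20)
  seg 5: left by d3 = 18 → (-59/20, -79/20)
  seg 6: right by d6 = 39/20 → (-1, -79/20)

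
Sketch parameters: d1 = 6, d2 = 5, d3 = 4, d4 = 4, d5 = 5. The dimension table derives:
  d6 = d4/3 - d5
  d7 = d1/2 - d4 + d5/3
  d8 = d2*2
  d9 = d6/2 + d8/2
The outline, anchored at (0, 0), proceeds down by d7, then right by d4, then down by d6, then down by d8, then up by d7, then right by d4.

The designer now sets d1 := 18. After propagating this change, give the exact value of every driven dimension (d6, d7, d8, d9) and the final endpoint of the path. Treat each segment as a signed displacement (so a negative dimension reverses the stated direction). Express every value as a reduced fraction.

d6 = -11/3
d7 = 20/3
d8 = 10
d9 = 19/6
endpoint = (8, -19/3)

Apply edit: d1 := 18
  d6 = d4/3 - d5 = -11/3
  d7 = d1/2 - d4 + d5/3 = 20/3
  d8 = d2*2 = 10
  d9 = d6/2 + d8/2 = 19/6
Walk from origin (0, 0):
  seg 1: down by d7 = 20/3 → (0, -20/3)
  seg 2: right by d4 = 4 → (4, -20/3)
  seg 3: down by d6 = -11/3 → (4, -3)
  seg 4: down by d8 = 10 → (4, -13)
  seg 5: up by d7 = 20/3 → (4, -19/3)
  seg 6: right by d4 = 4 → (8, -19/3)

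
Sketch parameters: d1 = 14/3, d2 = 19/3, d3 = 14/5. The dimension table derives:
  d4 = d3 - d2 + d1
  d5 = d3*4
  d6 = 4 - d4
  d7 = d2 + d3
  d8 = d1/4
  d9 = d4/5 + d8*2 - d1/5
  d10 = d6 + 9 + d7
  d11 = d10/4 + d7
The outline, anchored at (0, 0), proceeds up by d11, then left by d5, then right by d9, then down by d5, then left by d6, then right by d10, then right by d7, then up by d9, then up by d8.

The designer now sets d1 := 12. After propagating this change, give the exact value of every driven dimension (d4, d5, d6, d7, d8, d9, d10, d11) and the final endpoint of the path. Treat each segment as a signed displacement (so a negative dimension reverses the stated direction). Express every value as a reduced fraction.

Apply edit: d1 := 12
  d4 = d3 - d2 + d1 = 127/15
  d5 = d3*4 = 56/5
  d6 = 4 - d4 = -67/15
  d7 = d2 + d3 = 137/15
  d8 = d1/4 = 3
  d9 = d4/5 + d8*2 - d1/5 = 397/75
  d10 = d6 + 9 + d7 = 41/3
  d11 = d10/4 + d7 = 251/20
Walk from origin (0, 0):
  seg 1: up by d11 = 251/20 → (0, 251/20)
  seg 2: left by d5 = 56/5 → (-56/5, 251/20)
  seg 3: right by d9 = 397/75 → (-443/75, 251/20)
  seg 4: down by d5 = 56/5 → (-443/75, 27/20)
  seg 5: left by d6 = -67/15 → (-36/25, 27/20)
  seg 6: right by d10 = 41/3 → (917/75, 27/20)
  seg 7: right by d7 = 137/15 → (534/25, 27/20)
  seg 8: up by d9 = 397/75 → (534/25, 1993/300)
  seg 9: up by d8 = 3 → (534/25, 2893/300)

d4 = 127/15
d5 = 56/5
d6 = -67/15
d7 = 137/15
d8 = 3
d9 = 397/75
d10 = 41/3
d11 = 251/20
endpoint = (534/25, 2893/300)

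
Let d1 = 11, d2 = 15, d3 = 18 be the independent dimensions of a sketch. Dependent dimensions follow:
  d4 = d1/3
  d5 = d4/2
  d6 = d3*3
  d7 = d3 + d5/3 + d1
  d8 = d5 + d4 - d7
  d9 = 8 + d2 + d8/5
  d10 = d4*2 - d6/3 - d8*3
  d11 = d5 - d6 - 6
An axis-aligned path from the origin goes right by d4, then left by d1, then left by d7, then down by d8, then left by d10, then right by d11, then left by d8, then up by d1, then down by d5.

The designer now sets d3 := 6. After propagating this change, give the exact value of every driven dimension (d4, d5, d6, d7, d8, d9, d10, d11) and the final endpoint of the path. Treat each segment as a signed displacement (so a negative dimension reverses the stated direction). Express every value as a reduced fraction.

d4 = 11/3
d5 = 11/6
d6 = 18
d7 = 317/18
d8 = -109/9
d9 = 926/45
d10 = 113/3
d11 = -133/6
endpoint = (-218/3, 383/18)

Apply edit: d3 := 6
  d4 = d1/3 = 11/3
  d5 = d4/2 = 11/6
  d6 = d3*3 = 18
  d7 = d3 + d5/3 + d1 = 317/18
  d8 = d5 + d4 - d7 = -109/9
  d9 = 8 + d2 + d8/5 = 926/45
  d10 = d4*2 - d6/3 - d8*3 = 113/3
  d11 = d5 - d6 - 6 = -133/6
Walk from origin (0, 0):
  seg 1: right by d4 = 11/3 → (11/3, 0)
  seg 2: left by d1 = 11 → (-22/3, 0)
  seg 3: left by d7 = 317/18 → (-449/18, 0)
  seg 4: down by d8 = -109/9 → (-449/18, 109/9)
  seg 5: left by d10 = 113/3 → (-1127/18, 109/9)
  seg 6: right by d11 = -133/6 → (-763/9, 109/9)
  seg 7: left by d8 = -109/9 → (-218/3, 109/9)
  seg 8: up by d1 = 11 → (-218/3, 208/9)
  seg 9: down by d5 = 11/6 → (-218/3, 383/18)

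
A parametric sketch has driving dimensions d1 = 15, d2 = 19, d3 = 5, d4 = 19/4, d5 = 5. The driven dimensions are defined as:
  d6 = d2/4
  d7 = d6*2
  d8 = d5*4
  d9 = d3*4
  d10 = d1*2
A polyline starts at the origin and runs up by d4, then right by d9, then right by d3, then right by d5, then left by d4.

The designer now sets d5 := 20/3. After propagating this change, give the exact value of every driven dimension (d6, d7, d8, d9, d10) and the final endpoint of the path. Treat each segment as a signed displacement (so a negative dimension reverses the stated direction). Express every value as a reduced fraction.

Apply edit: d5 := 20/3
  d6 = d2/4 = 19/4
  d7 = d6*2 = 19/2
  d8 = d5*4 = 80/3
  d9 = d3*4 = 20
  d10 = d1*2 = 30
Walk from origin (0, 0):
  seg 1: up by d4 = 19/4 → (0, 19/4)
  seg 2: right by d9 = 20 → (20, 19/4)
  seg 3: right by d3 = 5 → (25, 19/4)
  seg 4: right by d5 = 20/3 → (95/3, 19/4)
  seg 5: left by d4 = 19/4 → (323/12, 19/4)

d6 = 19/4
d7 = 19/2
d8 = 80/3
d9 = 20
d10 = 30
endpoint = (323/12, 19/4)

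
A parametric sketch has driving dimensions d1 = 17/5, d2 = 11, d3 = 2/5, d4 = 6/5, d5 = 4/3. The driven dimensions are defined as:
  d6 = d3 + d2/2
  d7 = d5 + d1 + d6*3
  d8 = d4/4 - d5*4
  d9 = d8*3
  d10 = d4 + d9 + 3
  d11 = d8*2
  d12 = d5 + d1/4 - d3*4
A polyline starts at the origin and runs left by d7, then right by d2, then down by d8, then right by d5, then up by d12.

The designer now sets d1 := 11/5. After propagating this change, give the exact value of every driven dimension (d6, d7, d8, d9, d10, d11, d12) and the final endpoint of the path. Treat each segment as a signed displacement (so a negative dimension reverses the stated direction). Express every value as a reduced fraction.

d6 = 59/10
d7 = 637/30
d8 = -151/30
d9 = -151/10
d10 = -109/10
d11 = -151/15
d12 = 17/60
endpoint = (-89/10, 319/60)

Apply edit: d1 := 11/5
  d6 = d3 + d2/2 = 59/10
  d7 = d5 + d1 + d6*3 = 637/30
  d8 = d4/4 - d5*4 = -151/30
  d9 = d8*3 = -151/10
  d10 = d4 + d9 + 3 = -109/10
  d11 = d8*2 = -151/15
  d12 = d5 + d1/4 - d3*4 = 17/60
Walk from origin (0, 0):
  seg 1: left by d7 = 637/30 → (-637/30, 0)
  seg 2: right by d2 = 11 → (-307/30, 0)
  seg 3: down by d8 = -151/30 → (-307/30, 151/30)
  seg 4: right by d5 = 4/3 → (-89/10, 151/30)
  seg 5: up by d12 = 17/60 → (-89/10, 319/60)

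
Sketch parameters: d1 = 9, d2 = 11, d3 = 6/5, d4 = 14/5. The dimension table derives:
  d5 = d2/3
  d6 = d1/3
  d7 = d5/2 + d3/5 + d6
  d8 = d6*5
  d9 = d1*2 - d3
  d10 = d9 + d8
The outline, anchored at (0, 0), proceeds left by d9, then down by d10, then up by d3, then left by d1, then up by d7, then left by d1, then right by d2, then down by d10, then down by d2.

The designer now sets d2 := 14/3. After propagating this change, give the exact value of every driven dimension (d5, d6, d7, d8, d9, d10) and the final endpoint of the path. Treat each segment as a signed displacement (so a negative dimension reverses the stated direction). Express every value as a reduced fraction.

d5 = 14/9
d6 = 3
d7 = 904/225
d8 = 15
d9 = 84/5
d10 = 159/5
endpoint = (-452/15, -14186/225)

Apply edit: d2 := 14/3
  d5 = d2/3 = 14/9
  d6 = d1/3 = 3
  d7 = d5/2 + d3/5 + d6 = 904/225
  d8 = d6*5 = 15
  d9 = d1*2 - d3 = 84/5
  d10 = d9 + d8 = 159/5
Walk from origin (0, 0):
  seg 1: left by d9 = 84/5 → (-84/5, 0)
  seg 2: down by d10 = 159/5 → (-84/5, -159/5)
  seg 3: up by d3 = 6/5 → (-84/5, -153/5)
  seg 4: left by d1 = 9 → (-129/5, -153/5)
  seg 5: up by d7 = 904/225 → (-129/5, -5981/225)
  seg 6: left by d1 = 9 → (-174/5, -5981/225)
  seg 7: right by d2 = 14/3 → (-452/15, -5981/225)
  seg 8: down by d10 = 159/5 → (-452/15, -13136/225)
  seg 9: down by d2 = 14/3 → (-452/15, -14186/225)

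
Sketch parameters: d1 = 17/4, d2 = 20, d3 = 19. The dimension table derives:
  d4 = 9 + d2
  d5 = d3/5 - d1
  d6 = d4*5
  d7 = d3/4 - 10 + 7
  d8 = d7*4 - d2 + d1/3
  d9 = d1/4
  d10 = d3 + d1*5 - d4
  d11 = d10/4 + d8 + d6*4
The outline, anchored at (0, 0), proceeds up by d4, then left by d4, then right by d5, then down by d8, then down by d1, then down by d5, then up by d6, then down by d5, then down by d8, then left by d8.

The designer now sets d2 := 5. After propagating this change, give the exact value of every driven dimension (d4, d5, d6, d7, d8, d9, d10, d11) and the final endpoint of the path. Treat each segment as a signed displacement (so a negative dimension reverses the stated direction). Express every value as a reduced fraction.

Apply edit: d2 := 5
  d4 = 9 + d2 = 14
  d5 = d3/5 - d1 = -9/20
  d6 = d4*5 = 70
  d7 = d3/4 - 10 + 7 = 7/4
  d8 = d7*4 - d2 + d1/3 = 41/12
  d9 = d1/4 = 17/16
  d10 = d3 + d1*5 - d4 = 105/4
  d11 = d10/4 + d8 + d6*4 = 13919/48
Walk from origin (0, 0):
  seg 1: up by d4 = 14 → (0, 14)
  seg 2: left by d4 = 14 → (-14, 14)
  seg 3: right by d5 = -9/20 → (-289/20, 14)
  seg 4: down by d8 = 41/12 → (-289/20, 127/12)
  seg 5: down by d1 = 17/4 → (-289/20, 19/3)
  seg 6: down by d5 = -9/20 → (-289/20, 407/60)
  seg 7: up by d6 = 70 → (-289/20, 4607/60)
  seg 8: down by d5 = -9/20 → (-289/20, 2317/30)
  seg 9: down by d8 = 41/12 → (-289/20, 4429/60)
  seg 10: left by d8 = 41/12 → (-268/15, 4429/60)

d4 = 14
d5 = -9/20
d6 = 70
d7 = 7/4
d8 = 41/12
d9 = 17/16
d10 = 105/4
d11 = 13919/48
endpoint = (-268/15, 4429/60)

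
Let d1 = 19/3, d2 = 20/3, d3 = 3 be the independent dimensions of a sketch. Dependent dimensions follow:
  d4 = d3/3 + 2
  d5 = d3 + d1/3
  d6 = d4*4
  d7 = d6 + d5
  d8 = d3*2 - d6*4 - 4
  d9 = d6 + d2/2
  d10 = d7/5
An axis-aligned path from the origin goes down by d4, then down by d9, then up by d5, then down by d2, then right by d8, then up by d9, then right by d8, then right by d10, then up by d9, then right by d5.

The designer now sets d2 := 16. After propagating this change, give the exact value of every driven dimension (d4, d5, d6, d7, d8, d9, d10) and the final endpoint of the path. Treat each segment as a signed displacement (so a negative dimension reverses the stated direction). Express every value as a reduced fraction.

Apply edit: d2 := 16
  d4 = d3/3 + 2 = 3
  d5 = d3 + d1/3 = 46/9
  d6 = d4*4 = 12
  d7 = d6 + d5 = 154/9
  d8 = d3*2 - d6*4 - 4 = -46
  d9 = d6 + d2/2 = 20
  d10 = d7/5 = 154/45
Walk from origin (0, 0):
  seg 1: down by d4 = 3 → (0, -3)
  seg 2: down by d9 = 20 → (0, -23)
  seg 3: up by d5 = 46/9 → (0, -161/9)
  seg 4: down by d2 = 16 → (0, -305/9)
  seg 5: right by d8 = -46 → (-46, -305/9)
  seg 6: up by d9 = 20 → (-46, -125/9)
  seg 7: right by d8 = -46 → (-92, -125/9)
  seg 8: right by d10 = 154/45 → (-3986/45, -125/9)
  seg 9: up by d9 = 20 → (-3986/45, 55/9)
  seg 10: right by d5 = 46/9 → (-1252/15, 55/9)

d4 = 3
d5 = 46/9
d6 = 12
d7 = 154/9
d8 = -46
d9 = 20
d10 = 154/45
endpoint = (-1252/15, 55/9)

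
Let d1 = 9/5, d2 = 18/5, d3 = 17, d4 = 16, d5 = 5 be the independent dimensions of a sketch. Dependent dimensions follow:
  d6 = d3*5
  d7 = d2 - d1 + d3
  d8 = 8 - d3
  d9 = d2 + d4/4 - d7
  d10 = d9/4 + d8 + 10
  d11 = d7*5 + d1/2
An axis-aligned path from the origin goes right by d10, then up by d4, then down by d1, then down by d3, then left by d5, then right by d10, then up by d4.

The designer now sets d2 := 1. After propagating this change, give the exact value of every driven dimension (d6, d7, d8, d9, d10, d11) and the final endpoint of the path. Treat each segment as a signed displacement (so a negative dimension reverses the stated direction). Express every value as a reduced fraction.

Apply edit: d2 := 1
  d6 = d3*5 = 85
  d7 = d2 - d1 + d3 = 81/5
  d8 = 8 - d3 = -9
  d9 = d2 + d4/4 - d7 = -56/5
  d10 = d9/4 + d8 + 10 = -9/5
  d11 = d7*5 + d1/2 = 819/10
Walk from origin (0, 0):
  seg 1: right by d10 = -9/5 → (-9/5, 0)
  seg 2: up by d4 = 16 → (-9/5, 16)
  seg 3: down by d1 = 9/5 → (-9/5, 71/5)
  seg 4: down by d3 = 17 → (-9/5, -14/5)
  seg 5: left by d5 = 5 → (-34/5, -14/5)
  seg 6: right by d10 = -9/5 → (-43/5, -14/5)
  seg 7: up by d4 = 16 → (-43/5, 66/5)

d6 = 85
d7 = 81/5
d8 = -9
d9 = -56/5
d10 = -9/5
d11 = 819/10
endpoint = (-43/5, 66/5)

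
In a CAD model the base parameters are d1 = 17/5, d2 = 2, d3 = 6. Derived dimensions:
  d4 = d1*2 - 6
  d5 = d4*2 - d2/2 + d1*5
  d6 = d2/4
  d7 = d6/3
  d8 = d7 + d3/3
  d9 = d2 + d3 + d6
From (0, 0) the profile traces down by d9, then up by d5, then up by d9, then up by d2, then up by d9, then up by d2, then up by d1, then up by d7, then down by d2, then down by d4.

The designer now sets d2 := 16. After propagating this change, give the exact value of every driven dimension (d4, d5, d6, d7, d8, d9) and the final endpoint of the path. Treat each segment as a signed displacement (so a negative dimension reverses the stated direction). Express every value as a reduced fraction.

Apply edit: d2 := 16
  d4 = d1*2 - 6 = 4/5
  d5 = d4*2 - d2/2 + d1*5 = 53/5
  d6 = d2/4 = 4
  d7 = d6/3 = 4/3
  d8 = d7 + d3/3 = 10/3
  d9 = d2 + d3 + d6 = 26
Walk from origin (0, 0):
  seg 1: down by d9 = 26 → (0, -26)
  seg 2: up by d5 = 53/5 → (0, -77/5)
  seg 3: up by d9 = 26 → (0, 53/5)
  seg 4: up by d2 = 16 → (0, 133/5)
  seg 5: up by d9 = 26 → (0, 263/5)
  seg 6: up by d2 = 16 → (0, 343/5)
  seg 7: up by d1 = 17/5 → (0, 72)
  seg 8: up by d7 = 4/3 → (0, 220/3)
  seg 9: down by d2 = 16 → (0, 172/3)
  seg 10: down by d4 = 4/5 → (0, 848/15)

d4 = 4/5
d5 = 53/5
d6 = 4
d7 = 4/3
d8 = 10/3
d9 = 26
endpoint = (0, 848/15)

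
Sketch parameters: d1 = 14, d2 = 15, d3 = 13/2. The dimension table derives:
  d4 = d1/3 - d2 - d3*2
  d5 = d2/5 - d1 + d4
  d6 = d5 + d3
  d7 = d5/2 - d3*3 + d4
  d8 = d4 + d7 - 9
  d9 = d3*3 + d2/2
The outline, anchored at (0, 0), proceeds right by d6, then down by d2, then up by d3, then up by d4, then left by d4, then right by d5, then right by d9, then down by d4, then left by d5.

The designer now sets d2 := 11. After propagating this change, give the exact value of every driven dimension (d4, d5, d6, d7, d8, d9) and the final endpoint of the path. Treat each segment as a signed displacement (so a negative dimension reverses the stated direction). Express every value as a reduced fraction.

d4 = -58/3
d5 = -467/15
d6 = -739/30
d7 = -272/5
d8 = -1241/15
d9 = 25
endpoint = (197/10, -9/2)

Apply edit: d2 := 11
  d4 = d1/3 - d2 - d3*2 = -58/3
  d5 = d2/5 - d1 + d4 = -467/15
  d6 = d5 + d3 = -739/30
  d7 = d5/2 - d3*3 + d4 = -272/5
  d8 = d4 + d7 - 9 = -1241/15
  d9 = d3*3 + d2/2 = 25
Walk from origin (0, 0):
  seg 1: right by d6 = -739/30 → (-739/30, 0)
  seg 2: down by d2 = 11 → (-739/30, -11)
  seg 3: up by d3 = 13/2 → (-739/30, -9/2)
  seg 4: up by d4 = -58/3 → (-739/30, -143/6)
  seg 5: left by d4 = -58/3 → (-53/10, -143/6)
  seg 6: right by d5 = -467/15 → (-1093/30, -143/6)
  seg 7: right by d9 = 25 → (-343/30, -143/6)
  seg 8: down by d4 = -58/3 → (-343/30, -9/2)
  seg 9: left by d5 = -467/15 → (197/10, -9/2)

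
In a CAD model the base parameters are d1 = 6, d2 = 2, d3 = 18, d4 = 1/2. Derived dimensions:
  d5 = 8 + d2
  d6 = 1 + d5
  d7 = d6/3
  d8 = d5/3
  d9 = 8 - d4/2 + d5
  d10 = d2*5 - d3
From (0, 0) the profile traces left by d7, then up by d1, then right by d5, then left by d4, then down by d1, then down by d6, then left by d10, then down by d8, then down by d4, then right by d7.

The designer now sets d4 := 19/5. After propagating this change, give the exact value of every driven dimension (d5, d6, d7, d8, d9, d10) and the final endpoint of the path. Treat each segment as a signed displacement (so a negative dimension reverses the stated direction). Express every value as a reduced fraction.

d5 = 10
d6 = 11
d7 = 11/3
d8 = 10/3
d9 = 161/10
d10 = -8
endpoint = (71/5, -272/15)

Apply edit: d4 := 19/5
  d5 = 8 + d2 = 10
  d6 = 1 + d5 = 11
  d7 = d6/3 = 11/3
  d8 = d5/3 = 10/3
  d9 = 8 - d4/2 + d5 = 161/10
  d10 = d2*5 - d3 = -8
Walk from origin (0, 0):
  seg 1: left by d7 = 11/3 → (-11/3, 0)
  seg 2: up by d1 = 6 → (-11/3, 6)
  seg 3: right by d5 = 10 → (19/3, 6)
  seg 4: left by d4 = 19/5 → (38/15, 6)
  seg 5: down by d1 = 6 → (38/15, 0)
  seg 6: down by d6 = 11 → (38/15, -11)
  seg 7: left by d10 = -8 → (158/15, -11)
  seg 8: down by d8 = 10/3 → (158/15, -43/3)
  seg 9: down by d4 = 19/5 → (158/15, -272/15)
  seg 10: right by d7 = 11/3 → (71/5, -272/15)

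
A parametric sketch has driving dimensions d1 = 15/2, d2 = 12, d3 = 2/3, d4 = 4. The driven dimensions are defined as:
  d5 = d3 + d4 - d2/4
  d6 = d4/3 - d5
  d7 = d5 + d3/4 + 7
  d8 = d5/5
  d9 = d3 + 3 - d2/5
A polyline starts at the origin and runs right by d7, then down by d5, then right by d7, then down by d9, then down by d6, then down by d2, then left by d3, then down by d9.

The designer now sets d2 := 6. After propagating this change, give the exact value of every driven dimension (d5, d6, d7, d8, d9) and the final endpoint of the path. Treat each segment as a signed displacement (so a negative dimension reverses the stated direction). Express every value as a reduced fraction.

d5 = 19/6
d6 = -11/6
d7 = 31/3
d8 = 19/30
d9 = 37/15
endpoint = (20, -184/15)

Apply edit: d2 := 6
  d5 = d3 + d4 - d2/4 = 19/6
  d6 = d4/3 - d5 = -11/6
  d7 = d5 + d3/4 + 7 = 31/3
  d8 = d5/5 = 19/30
  d9 = d3 + 3 - d2/5 = 37/15
Walk from origin (0, 0):
  seg 1: right by d7 = 31/3 → (31/3, 0)
  seg 2: down by d5 = 19/6 → (31/3, -19/6)
  seg 3: right by d7 = 31/3 → (62/3, -19/6)
  seg 4: down by d9 = 37/15 → (62/3, -169/30)
  seg 5: down by d6 = -11/6 → (62/3, -19/5)
  seg 6: down by d2 = 6 → (62/3, -49/5)
  seg 7: left by d3 = 2/3 → (20, -49/5)
  seg 8: down by d9 = 37/15 → (20, -184/15)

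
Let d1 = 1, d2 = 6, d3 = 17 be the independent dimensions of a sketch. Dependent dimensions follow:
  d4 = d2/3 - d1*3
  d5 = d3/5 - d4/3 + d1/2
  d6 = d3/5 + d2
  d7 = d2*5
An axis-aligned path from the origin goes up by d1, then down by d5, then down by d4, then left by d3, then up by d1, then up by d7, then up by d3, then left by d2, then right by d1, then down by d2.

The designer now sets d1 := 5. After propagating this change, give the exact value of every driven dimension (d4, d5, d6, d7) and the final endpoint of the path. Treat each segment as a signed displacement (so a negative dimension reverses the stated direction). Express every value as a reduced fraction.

Apply edit: d1 := 5
  d4 = d2/3 - d1*3 = -13
  d5 = d3/5 - d4/3 + d1/2 = 307/30
  d6 = d3/5 + d2 = 47/5
  d7 = d2*5 = 30
Walk from origin (0, 0):
  seg 1: up by d1 = 5 → (0, 5)
  seg 2: down by d5 = 307/30 → (0, -157/30)
  seg 3: down by d4 = -13 → (0, 233/30)
  seg 4: left by d3 = 17 → (-17, 233/30)
  seg 5: up by d1 = 5 → (-17, 383/30)
  seg 6: up by d7 = 30 → (-17, 1283/30)
  seg 7: up by d3 = 17 → (-17, 1793/30)
  seg 8: left by d2 = 6 → (-23, 1793/30)
  seg 9: right by d1 = 5 → (-18, 1793/30)
  seg 10: down by d2 = 6 → (-18, 1613/30)

d4 = -13
d5 = 307/30
d6 = 47/5
d7 = 30
endpoint = (-18, 1613/30)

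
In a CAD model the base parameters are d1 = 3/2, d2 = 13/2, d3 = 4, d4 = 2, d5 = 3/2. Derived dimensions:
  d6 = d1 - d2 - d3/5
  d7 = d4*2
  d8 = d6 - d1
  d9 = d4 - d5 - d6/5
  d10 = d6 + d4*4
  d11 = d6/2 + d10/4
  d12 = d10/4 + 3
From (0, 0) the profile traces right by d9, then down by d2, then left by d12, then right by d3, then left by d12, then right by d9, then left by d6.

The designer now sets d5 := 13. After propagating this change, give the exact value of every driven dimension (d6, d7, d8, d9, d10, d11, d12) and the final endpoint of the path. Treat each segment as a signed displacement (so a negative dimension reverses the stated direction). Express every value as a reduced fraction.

d6 = -29/5
d7 = 4
d8 = -73/10
d9 = -246/25
d10 = 11/5
d11 = -47/20
d12 = 71/20
endpoint = (-849/50, -13/2)

Apply edit: d5 := 13
  d6 = d1 - d2 - d3/5 = -29/5
  d7 = d4*2 = 4
  d8 = d6 - d1 = -73/10
  d9 = d4 - d5 - d6/5 = -246/25
  d10 = d6 + d4*4 = 11/5
  d11 = d6/2 + d10/4 = -47/20
  d12 = d10/4 + 3 = 71/20
Walk from origin (0, 0):
  seg 1: right by d9 = -246/25 → (-246/25, 0)
  seg 2: down by d2 = 13/2 → (-246/25, -13/2)
  seg 3: left by d12 = 71/20 → (-1339/100, -13/2)
  seg 4: right by d3 = 4 → (-939/100, -13/2)
  seg 5: left by d12 = 71/20 → (-647/50, -13/2)
  seg 6: right by d9 = -246/25 → (-1139/50, -13/2)
  seg 7: left by d6 = -29/5 → (-849/50, -13/2)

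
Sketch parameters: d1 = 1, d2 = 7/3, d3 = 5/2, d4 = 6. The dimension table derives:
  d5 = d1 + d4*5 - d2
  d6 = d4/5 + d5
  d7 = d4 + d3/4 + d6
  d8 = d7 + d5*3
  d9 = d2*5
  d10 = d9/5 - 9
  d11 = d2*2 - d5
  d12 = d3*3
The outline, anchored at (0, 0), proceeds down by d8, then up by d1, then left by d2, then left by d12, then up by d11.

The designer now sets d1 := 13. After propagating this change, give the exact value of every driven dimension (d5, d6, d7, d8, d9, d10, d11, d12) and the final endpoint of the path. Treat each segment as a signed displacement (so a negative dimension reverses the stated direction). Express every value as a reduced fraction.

Apply edit: d1 := 13
  d5 = d1 + d4*5 - d2 = 122/3
  d6 = d4/5 + d5 = 628/15
  d7 = d4 + d3/4 + d6 = 5819/120
  d8 = d7 + d5*3 = 20459/120
  d9 = d2*5 = 35/3
  d10 = d9/5 - 9 = -20/3
  d11 = d2*2 - d5 = -36
  d12 = d3*3 = 15/2
Walk from origin (0, 0):
  seg 1: down by d8 = 20459/120 → (0, -20459/120)
  seg 2: up by d1 = 13 → (0, -18899/120)
  seg 3: left by d2 = 7/3 → (-7/3, -18899/120)
  seg 4: left by d12 = 15/2 → (-59/6, -18899/120)
  seg 5: up by d11 = -36 → (-59/6, -23219/120)

d5 = 122/3
d6 = 628/15
d7 = 5819/120
d8 = 20459/120
d9 = 35/3
d10 = -20/3
d11 = -36
d12 = 15/2
endpoint = (-59/6, -23219/120)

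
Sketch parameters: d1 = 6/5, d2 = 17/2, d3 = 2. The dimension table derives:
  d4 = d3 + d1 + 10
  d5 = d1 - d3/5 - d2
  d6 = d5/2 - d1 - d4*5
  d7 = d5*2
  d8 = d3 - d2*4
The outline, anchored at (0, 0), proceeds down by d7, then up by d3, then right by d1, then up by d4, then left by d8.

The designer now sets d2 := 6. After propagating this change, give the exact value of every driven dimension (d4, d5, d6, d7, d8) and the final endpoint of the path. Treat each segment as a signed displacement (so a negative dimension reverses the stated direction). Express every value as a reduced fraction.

Apply edit: d2 := 6
  d4 = d3 + d1 + 10 = 66/5
  d5 = d1 - d3/5 - d2 = -26/5
  d6 = d5/2 - d1 - d4*5 = -349/5
  d7 = d5*2 = -52/5
  d8 = d3 - d2*4 = -22
Walk from origin (0, 0):
  seg 1: down by d7 = -52/5 → (0, 52/5)
  seg 2: up by d3 = 2 → (0, 62/5)
  seg 3: right by d1 = 6/5 → (6/5, 62/5)
  seg 4: up by d4 = 66/5 → (6/5, 128/5)
  seg 5: left by d8 = -22 → (116/5, 128/5)

d4 = 66/5
d5 = -26/5
d6 = -349/5
d7 = -52/5
d8 = -22
endpoint = (116/5, 128/5)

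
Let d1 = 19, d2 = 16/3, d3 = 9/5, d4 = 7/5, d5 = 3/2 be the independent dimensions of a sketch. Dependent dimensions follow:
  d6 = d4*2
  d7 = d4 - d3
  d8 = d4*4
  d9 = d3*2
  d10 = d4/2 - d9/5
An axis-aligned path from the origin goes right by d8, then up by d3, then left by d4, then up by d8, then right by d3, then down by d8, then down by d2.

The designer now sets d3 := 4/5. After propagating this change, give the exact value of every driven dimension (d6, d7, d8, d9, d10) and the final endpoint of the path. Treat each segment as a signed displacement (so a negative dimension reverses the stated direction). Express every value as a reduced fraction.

Apply edit: d3 := 4/5
  d6 = d4*2 = 14/5
  d7 = d4 - d3 = 3/5
  d8 = d4*4 = 28/5
  d9 = d3*2 = 8/5
  d10 = d4/2 - d9/5 = 19/50
Walk from origin (0, 0):
  seg 1: right by d8 = 28/5 → (28/5, 0)
  seg 2: up by d3 = 4/5 → (28/5, 4/5)
  seg 3: left by d4 = 7/5 → (21/5, 4/5)
  seg 4: up by d8 = 28/5 → (21/5, 32/5)
  seg 5: right by d3 = 4/5 → (5, 32/5)
  seg 6: down by d8 = 28/5 → (5, 4/5)
  seg 7: down by d2 = 16/3 → (5, -68/15)

d6 = 14/5
d7 = 3/5
d8 = 28/5
d9 = 8/5
d10 = 19/50
endpoint = (5, -68/15)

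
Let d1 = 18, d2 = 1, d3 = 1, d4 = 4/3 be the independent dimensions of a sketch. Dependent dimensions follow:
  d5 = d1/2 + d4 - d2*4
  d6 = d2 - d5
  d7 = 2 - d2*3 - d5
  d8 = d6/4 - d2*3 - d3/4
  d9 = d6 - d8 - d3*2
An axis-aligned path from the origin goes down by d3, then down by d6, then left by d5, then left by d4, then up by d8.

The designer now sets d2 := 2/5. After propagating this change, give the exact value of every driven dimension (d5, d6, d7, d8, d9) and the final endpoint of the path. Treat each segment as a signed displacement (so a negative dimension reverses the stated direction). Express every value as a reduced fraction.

Apply edit: d2 := 2/5
  d5 = d1/2 + d4 - d2*4 = 131/15
  d6 = d2 - d5 = -25/3
  d7 = 2 - d2*3 - d5 = -119/15
  d8 = d6/4 - d2*3 - d3/4 = -53/15
  d9 = d6 - d8 - d3*2 = -34/5
Walk from origin (0, 0):
  seg 1: down by d3 = 1 → (0, -1)
  seg 2: down by d6 = -25/3 → (0, 22/3)
  seg 3: left by d5 = 131/15 → (-131/15, 22/3)
  seg 4: left by d4 = 4/3 → (-151/15, 22/3)
  seg 5: up by d8 = -53/15 → (-151/15, 19/5)

d5 = 131/15
d6 = -25/3
d7 = -119/15
d8 = -53/15
d9 = -34/5
endpoint = (-151/15, 19/5)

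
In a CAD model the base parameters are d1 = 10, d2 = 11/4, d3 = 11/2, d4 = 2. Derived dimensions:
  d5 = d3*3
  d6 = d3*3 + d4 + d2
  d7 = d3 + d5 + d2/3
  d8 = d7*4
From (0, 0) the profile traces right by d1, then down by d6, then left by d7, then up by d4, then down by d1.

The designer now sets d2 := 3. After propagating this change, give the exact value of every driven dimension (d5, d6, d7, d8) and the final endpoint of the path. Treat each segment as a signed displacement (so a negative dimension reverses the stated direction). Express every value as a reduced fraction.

Apply edit: d2 := 3
  d5 = d3*3 = 33/2
  d6 = d3*3 + d4 + d2 = 43/2
  d7 = d3 + d5 + d2/3 = 23
  d8 = d7*4 = 92
Walk from origin (0, 0):
  seg 1: right by d1 = 10 → (10, 0)
  seg 2: down by d6 = 43/2 → (10, -43/2)
  seg 3: left by d7 = 23 → (-13, -43/2)
  seg 4: up by d4 = 2 → (-13, -39/2)
  seg 5: down by d1 = 10 → (-13, -59/2)

d5 = 33/2
d6 = 43/2
d7 = 23
d8 = 92
endpoint = (-13, -59/2)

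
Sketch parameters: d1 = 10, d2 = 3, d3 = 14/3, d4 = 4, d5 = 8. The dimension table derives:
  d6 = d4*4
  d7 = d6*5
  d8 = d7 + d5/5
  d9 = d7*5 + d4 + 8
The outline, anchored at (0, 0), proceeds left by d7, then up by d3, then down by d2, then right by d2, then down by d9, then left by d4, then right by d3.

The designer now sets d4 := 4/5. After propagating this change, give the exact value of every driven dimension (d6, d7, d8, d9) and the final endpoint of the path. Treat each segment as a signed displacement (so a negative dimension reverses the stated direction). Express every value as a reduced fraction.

Apply edit: d4 := 4/5
  d6 = d4*4 = 16/5
  d7 = d6*5 = 16
  d8 = d7 + d5/5 = 88/5
  d9 = d7*5 + d4 + 8 = 444/5
Walk from origin (0, 0):
  seg 1: left by d7 = 16 → (-16, 0)
  seg 2: up by d3 = 14/3 → (-16, 14/3)
  seg 3: down by d2 = 3 → (-16, 5/3)
  seg 4: right by d2 = 3 → (-13, 5/3)
  seg 5: down by d9 = 444/5 → (-13, -1307/15)
  seg 6: left by d4 = 4/5 → (-69/5, -1307/15)
  seg 7: right by d3 = 14/3 → (-137/15, -1307/15)

d6 = 16/5
d7 = 16
d8 = 88/5
d9 = 444/5
endpoint = (-137/15, -1307/15)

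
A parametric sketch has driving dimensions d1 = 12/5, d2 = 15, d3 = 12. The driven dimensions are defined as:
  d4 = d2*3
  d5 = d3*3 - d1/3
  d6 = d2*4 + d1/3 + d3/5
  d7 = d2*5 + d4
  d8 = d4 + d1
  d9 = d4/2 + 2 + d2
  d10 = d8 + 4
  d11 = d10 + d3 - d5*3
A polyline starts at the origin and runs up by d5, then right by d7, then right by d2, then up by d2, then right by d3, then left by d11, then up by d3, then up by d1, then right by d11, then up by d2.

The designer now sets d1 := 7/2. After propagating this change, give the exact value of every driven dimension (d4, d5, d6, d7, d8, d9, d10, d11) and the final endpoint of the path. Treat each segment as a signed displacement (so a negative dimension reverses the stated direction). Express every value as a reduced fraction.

Apply edit: d1 := 7/2
  d4 = d2*3 = 45
  d5 = d3*3 - d1/3 = 209/6
  d6 = d2*4 + d1/3 + d3/5 = 1907/30
  d7 = d2*5 + d4 = 120
  d8 = d4 + d1 = 97/2
  d9 = d4/2 + 2 + d2 = 79/2
  d10 = d8 + 4 = 105/2
  d11 = d10 + d3 - d5*3 = -40
Walk from origin (0, 0):
  seg 1: up by d5 = 209/6 → (0, 209/6)
  seg 2: right by d7 = 120 → (120, 209/6)
  seg 3: right by d2 = 15 → (135, 209/6)
  seg 4: up by d2 = 15 → (135, 299/6)
  seg 5: right by d3 = 12 → (147, 299/6)
  seg 6: left by d11 = -40 → (187, 299/6)
  seg 7: up by d3 = 12 → (187, 371/6)
  seg 8: up by d1 = 7/2 → (187, 196/3)
  seg 9: right by d11 = -40 → (147, 196/3)
  seg 10: up by d2 = 15 → (147, 241/3)

d4 = 45
d5 = 209/6
d6 = 1907/30
d7 = 120
d8 = 97/2
d9 = 79/2
d10 = 105/2
d11 = -40
endpoint = (147, 241/3)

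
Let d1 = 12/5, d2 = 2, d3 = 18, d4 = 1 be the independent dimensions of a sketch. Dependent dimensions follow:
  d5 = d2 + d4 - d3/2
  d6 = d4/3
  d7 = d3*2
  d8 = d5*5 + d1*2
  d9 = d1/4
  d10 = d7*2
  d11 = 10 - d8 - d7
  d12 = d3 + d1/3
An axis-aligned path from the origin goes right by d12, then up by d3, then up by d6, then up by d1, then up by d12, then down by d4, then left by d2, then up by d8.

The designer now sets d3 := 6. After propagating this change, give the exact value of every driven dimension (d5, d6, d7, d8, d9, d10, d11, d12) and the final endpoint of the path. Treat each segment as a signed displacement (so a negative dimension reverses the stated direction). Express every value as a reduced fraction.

Apply edit: d3 := 6
  d5 = d2 + d4 - d3/2 = 0
  d6 = d4/3 = 1/3
  d7 = d3*2 = 12
  d8 = d5*5 + d1*2 = 24/5
  d9 = d1/4 = 3/5
  d10 = d7*2 = 24
  d11 = 10 - d8 - d7 = -34/5
  d12 = d3 + d1/3 = 34/5
Walk from origin (0, 0):
  seg 1: right by d12 = 34/5 → (34/5, 0)
  seg 2: up by d3 = 6 → (34/5, 6)
  seg 3: up by d6 = 1/3 → (34/5, 19/3)
  seg 4: up by d1 = 12/5 → (34/5, 131/15)
  seg 5: up by d12 = 34/5 → (34/5, 233/15)
  seg 6: down by d4 = 1 → (34/5, 218/15)
  seg 7: left by d2 = 2 → (24/5, 218/15)
  seg 8: up by d8 = 24/5 → (24/5, 58/3)

d5 = 0
d6 = 1/3
d7 = 12
d8 = 24/5
d9 = 3/5
d10 = 24
d11 = -34/5
d12 = 34/5
endpoint = (24/5, 58/3)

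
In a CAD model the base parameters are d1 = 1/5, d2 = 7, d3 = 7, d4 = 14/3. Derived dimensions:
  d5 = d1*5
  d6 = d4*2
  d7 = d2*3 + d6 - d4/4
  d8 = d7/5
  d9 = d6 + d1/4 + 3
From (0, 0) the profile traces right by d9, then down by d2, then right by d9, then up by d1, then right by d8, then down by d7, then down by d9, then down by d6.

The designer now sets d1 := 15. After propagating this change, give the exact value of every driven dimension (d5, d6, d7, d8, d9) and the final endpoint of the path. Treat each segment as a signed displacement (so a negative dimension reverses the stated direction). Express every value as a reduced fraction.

d5 = 75
d6 = 28/3
d7 = 175/6
d8 = 35/6
d9 = 193/12
endpoint = (38, -559/12)

Apply edit: d1 := 15
  d5 = d1*5 = 75
  d6 = d4*2 = 28/3
  d7 = d2*3 + d6 - d4/4 = 175/6
  d8 = d7/5 = 35/6
  d9 = d6 + d1/4 + 3 = 193/12
Walk from origin (0, 0):
  seg 1: right by d9 = 193/12 → (193/12, 0)
  seg 2: down by d2 = 7 → (193/12, -7)
  seg 3: right by d9 = 193/12 → (193/6, -7)
  seg 4: up by d1 = 15 → (193/6, 8)
  seg 5: right by d8 = 35/6 → (38, 8)
  seg 6: down by d7 = 175/6 → (38, -127/6)
  seg 7: down by d9 = 193/12 → (38, -149/4)
  seg 8: down by d6 = 28/3 → (38, -559/12)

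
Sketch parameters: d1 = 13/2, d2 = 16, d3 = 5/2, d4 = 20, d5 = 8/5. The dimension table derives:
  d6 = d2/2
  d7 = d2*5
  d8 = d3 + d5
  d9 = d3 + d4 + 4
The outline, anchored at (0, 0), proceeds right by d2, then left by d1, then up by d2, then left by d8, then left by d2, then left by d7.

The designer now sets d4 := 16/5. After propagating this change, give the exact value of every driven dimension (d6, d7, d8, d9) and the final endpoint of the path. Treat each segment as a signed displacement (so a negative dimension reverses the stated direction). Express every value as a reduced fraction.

d6 = 8
d7 = 80
d8 = 41/10
d9 = 97/10
endpoint = (-453/5, 16)

Apply edit: d4 := 16/5
  d6 = d2/2 = 8
  d7 = d2*5 = 80
  d8 = d3 + d5 = 41/10
  d9 = d3 + d4 + 4 = 97/10
Walk from origin (0, 0):
  seg 1: right by d2 = 16 → (16, 0)
  seg 2: left by d1 = 13/2 → (19/2, 0)
  seg 3: up by d2 = 16 → (19/2, 16)
  seg 4: left by d8 = 41/10 → (27/5, 16)
  seg 5: left by d2 = 16 → (-53/5, 16)
  seg 6: left by d7 = 80 → (-453/5, 16)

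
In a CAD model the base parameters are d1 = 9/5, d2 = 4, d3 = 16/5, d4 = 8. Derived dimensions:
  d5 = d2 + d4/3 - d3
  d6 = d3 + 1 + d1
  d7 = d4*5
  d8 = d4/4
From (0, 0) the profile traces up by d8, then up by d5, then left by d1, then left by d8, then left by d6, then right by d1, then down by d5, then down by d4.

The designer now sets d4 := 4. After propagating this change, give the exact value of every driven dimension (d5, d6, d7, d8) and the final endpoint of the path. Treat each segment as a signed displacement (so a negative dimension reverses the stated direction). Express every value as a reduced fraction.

d5 = 32/15
d6 = 6
d7 = 20
d8 = 1
endpoint = (-7, -3)

Apply edit: d4 := 4
  d5 = d2 + d4/3 - d3 = 32/15
  d6 = d3 + 1 + d1 = 6
  d7 = d4*5 = 20
  d8 = d4/4 = 1
Walk from origin (0, 0):
  seg 1: up by d8 = 1 → (0, 1)
  seg 2: up by d5 = 32/15 → (0, 47/15)
  seg 3: left by d1 = 9/5 → (-9/5, 47/15)
  seg 4: left by d8 = 1 → (-14/5, 47/15)
  seg 5: left by d6 = 6 → (-44/5, 47/15)
  seg 6: right by d1 = 9/5 → (-7, 47/15)
  seg 7: down by d5 = 32/15 → (-7, 1)
  seg 8: down by d4 = 4 → (-7, -3)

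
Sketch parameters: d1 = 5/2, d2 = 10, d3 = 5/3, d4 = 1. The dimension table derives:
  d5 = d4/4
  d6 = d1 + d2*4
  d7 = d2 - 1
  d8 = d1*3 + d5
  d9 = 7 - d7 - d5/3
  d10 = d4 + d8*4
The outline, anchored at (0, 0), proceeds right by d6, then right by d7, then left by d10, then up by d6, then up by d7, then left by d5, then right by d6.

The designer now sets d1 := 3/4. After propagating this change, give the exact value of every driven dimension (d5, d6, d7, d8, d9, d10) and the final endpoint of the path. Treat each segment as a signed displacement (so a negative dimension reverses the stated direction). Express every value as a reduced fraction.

d5 = 1/4
d6 = 163/4
d7 = 9
d8 = 5/2
d9 = -25/12
d10 = 11
endpoint = (317/4, 199/4)

Apply edit: d1 := 3/4
  d5 = d4/4 = 1/4
  d6 = d1 + d2*4 = 163/4
  d7 = d2 - 1 = 9
  d8 = d1*3 + d5 = 5/2
  d9 = 7 - d7 - d5/3 = -25/12
  d10 = d4 + d8*4 = 11
Walk from origin (0, 0):
  seg 1: right by d6 = 163/4 → (163/4, 0)
  seg 2: right by d7 = 9 → (199/4, 0)
  seg 3: left by d10 = 11 → (155/4, 0)
  seg 4: up by d6 = 163/4 → (155/4, 163/4)
  seg 5: up by d7 = 9 → (155/4, 199/4)
  seg 6: left by d5 = 1/4 → (77/2, 199/4)
  seg 7: right by d6 = 163/4 → (317/4, 199/4)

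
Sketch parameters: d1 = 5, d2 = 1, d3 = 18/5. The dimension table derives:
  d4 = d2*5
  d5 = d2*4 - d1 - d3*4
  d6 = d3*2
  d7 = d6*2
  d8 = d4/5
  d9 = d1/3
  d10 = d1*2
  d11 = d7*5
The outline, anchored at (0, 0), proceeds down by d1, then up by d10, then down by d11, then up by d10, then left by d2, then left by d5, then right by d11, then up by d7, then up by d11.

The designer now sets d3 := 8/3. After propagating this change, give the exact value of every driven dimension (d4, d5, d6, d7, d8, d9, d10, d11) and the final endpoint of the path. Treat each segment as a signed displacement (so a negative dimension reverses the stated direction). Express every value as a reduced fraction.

Apply edit: d3 := 8/3
  d4 = d2*5 = 5
  d5 = d2*4 - d1 - d3*4 = -35/3
  d6 = d3*2 = 16/3
  d7 = d6*2 = 32/3
  d8 = d4/5 = 1
  d9 = d1/3 = 5/3
  d10 = d1*2 = 10
  d11 = d7*5 = 160/3
Walk from origin (0, 0):
  seg 1: down by d1 = 5 → (0, -5)
  seg 2: up by d10 = 10 → (0, 5)
  seg 3: down by d11 = 160/3 → (0, -145/3)
  seg 4: up by d10 = 10 → (0, -115/3)
  seg 5: left by d2 = 1 → (-1, -115/3)
  seg 6: left by d5 = -35/3 → (32/3, -115/3)
  seg 7: right by d11 = 160/3 → (64, -115/3)
  seg 8: up by d7 = 32/3 → (64, -83/3)
  seg 9: up by d11 = 160/3 → (64, 77/3)

d4 = 5
d5 = -35/3
d6 = 16/3
d7 = 32/3
d8 = 1
d9 = 5/3
d10 = 10
d11 = 160/3
endpoint = (64, 77/3)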